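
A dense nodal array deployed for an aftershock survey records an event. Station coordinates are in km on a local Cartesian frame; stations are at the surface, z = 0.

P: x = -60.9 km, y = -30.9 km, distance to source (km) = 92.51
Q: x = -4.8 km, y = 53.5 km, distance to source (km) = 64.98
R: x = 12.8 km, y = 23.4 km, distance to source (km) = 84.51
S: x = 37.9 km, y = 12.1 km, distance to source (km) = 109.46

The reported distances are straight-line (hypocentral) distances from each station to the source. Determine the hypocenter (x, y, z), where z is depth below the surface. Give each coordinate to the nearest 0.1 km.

x ≈ -55.6 km, y ≈ 52.1 km, depth ≈ 40.5 km

Each station gives a sphere (x−x_i)² + (y−y_i)² + z² = d_i² (stations at z=0).
Subtracting the P sphere from Q and R: z² cancels, leaving linear equations in x and y:
112.2 x + 168.8 y = 2557.37
147.4 x + 108.6 y = -2536.06
Solving: x ≈ -55.593, y ≈ 52.102 km (keep extra digits for the depth step; rounded: -55.6, 52.1).
Then from the P sphere: z² = 92.51² − (x + 60.9)² − (y + 30.9)² with x = -55.593, y = 52.102, so z ≈ 40.504 ≈ 40.5 km.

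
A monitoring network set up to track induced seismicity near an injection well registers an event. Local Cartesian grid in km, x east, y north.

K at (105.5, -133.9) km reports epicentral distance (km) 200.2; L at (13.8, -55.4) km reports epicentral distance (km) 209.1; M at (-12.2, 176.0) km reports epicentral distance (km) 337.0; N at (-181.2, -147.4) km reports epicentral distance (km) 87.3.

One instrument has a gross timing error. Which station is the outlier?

Solve using three stations at a time. Using K, M, N (subtract circle equations pairwise → linear system) gives (x, y) ≈ (-94.0, -150.9).
Distances from that point to each station vs reported:
  K: calculated 200.2 vs reported 200.2 → residual 0.0 km
  L: calculated 144.0 vs reported 209.1 → residual 65.1 km
  M: calculated 337.0 vs reported 337.0 → residual 0.0 km
  N: calculated 87.3 vs reported 87.3 → residual 0.0 km
K, M, N are mutually consistent (residuals ≈ 0); L is off by 65.1 km.

L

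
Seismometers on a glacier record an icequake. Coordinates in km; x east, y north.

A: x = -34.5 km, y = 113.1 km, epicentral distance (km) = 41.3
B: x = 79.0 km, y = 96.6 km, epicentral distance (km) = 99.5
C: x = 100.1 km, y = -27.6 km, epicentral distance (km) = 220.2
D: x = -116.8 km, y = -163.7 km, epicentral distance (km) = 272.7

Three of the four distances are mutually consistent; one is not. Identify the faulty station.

Solve using three stations at a time. Using A, C, D (subtract circle equations pairwise → linear system) gives (x, y) ≈ (-75.1, 105.8).
Distances from that point to each station vs reported:
  A: calculated 41.2 vs reported 41.3 → residual 0.1 km
  B: calculated 154.4 vs reported 99.5 → residual 54.9 km
  C: calculated 220.2 vs reported 220.2 → residual 0.0 km
  D: calculated 272.7 vs reported 272.7 → residual 0.0 km
A, C, D are mutually consistent (residuals ≈ 0); B is off by 54.9 km.

B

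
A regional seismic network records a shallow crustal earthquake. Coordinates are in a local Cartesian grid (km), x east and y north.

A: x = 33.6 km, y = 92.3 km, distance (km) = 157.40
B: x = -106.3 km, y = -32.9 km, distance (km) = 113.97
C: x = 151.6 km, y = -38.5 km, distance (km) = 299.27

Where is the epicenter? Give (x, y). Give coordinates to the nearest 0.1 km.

Circle about each station: (x − 33.6)² + (y − 92.3)² = 157.40²; (x + 106.3)² + (y + 32.9)² = 113.97²; (x − 151.6)² + (y + 38.5)² = 299.27².
Subtracting the A equation from the B and C equations removes the quadratic terms:
-279.8 x − 250.4 y = 14519.45
236.0 x − 261.6 y = -49971.21
Solving the 2×2 system: x ≈ -123.3, y ≈ 79.8 km.

x ≈ -123.3 km, y ≈ 79.8 km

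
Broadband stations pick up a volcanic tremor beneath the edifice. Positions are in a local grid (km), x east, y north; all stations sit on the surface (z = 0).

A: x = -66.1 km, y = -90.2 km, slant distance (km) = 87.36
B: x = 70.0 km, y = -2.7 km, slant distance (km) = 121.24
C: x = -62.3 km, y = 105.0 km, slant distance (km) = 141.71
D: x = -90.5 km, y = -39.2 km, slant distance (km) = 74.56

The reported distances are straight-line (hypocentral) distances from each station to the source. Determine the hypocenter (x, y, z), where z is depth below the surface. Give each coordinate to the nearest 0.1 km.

Each station gives a sphere (x−x_i)² + (y−y_i)² + z² = d_i² (stations at z=0).
Subtracting the A sphere from B and C: z² cancels, leaving linear equations in x and y:
272.2 x + 175.0 y = -14665.33
7.6 x + 390.4 y = -10048.91
Solving: x ≈ -37.802, y ≈ -25.004 km (keep extra digits for the depth step; rounded: -37.8, -25.0).
Then from the A sphere: z² = 87.36² − (x + 66.1)² − (y + 90.2)² with x = -37.802, y = -25.004, so z ≈ 50.798 ≈ 50.8 km.

(-37.8, -25.0, 50.8)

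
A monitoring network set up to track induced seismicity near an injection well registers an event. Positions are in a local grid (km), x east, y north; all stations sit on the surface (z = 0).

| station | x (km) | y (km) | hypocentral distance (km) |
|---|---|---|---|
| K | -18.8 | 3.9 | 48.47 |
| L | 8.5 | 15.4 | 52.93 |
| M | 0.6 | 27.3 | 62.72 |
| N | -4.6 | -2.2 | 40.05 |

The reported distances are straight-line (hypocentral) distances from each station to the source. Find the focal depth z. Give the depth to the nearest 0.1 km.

z ≈ 30.1 km

Each station gives a sphere (x−x_i)² + (y−y_i)² + z² = d_i² (stations at z=0).
Subtracting the K sphere from L and M: z² cancels, leaving linear equations in x and y:
54.6 x + 23.0 y = -511.48
38.8 x + 46.8 y = -1207.46
Solving: x ≈ 2.306, y ≈ -27.712 km (keep extra digits for the depth step; rounded: 2.3, -27.7).
Then from the K sphere: z² = 48.47² − (x + 18.8)² − (y − 3.9)² with x = 2.306, y = -27.712, so z ≈ 30.076 ≈ 30.1 km.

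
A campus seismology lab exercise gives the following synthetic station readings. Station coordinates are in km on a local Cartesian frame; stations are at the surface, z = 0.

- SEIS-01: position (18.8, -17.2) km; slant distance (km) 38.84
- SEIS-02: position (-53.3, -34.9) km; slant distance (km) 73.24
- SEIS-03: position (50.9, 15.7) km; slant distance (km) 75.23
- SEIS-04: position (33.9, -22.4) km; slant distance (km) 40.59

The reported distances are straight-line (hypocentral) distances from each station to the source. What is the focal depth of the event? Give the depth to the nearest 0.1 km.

Each station gives a sphere (x−x_i)² + (y−y_i)² + z² = d_i² (stations at z=0).
Subtracting the SEIS-01 sphere from SEIS-02 and SEIS-03: z² cancels, leaving linear equations in x and y:
-144.2 x − 35.4 y = -445.93
64.2 x + 65.8 y = -1962.99
Solving: x ≈ 13.697, y ≈ -43.196 km (keep extra digits for the depth step; rounded: 13.7, -43.2).
Then from the SEIS-01 sphere: z² = 38.84² − (x − 18.8)² − (y + 17.2)² with x = 13.697, y = -43.196, so z ≈ 28.403 ≈ 28.4 km.

depth ≈ 28.4 km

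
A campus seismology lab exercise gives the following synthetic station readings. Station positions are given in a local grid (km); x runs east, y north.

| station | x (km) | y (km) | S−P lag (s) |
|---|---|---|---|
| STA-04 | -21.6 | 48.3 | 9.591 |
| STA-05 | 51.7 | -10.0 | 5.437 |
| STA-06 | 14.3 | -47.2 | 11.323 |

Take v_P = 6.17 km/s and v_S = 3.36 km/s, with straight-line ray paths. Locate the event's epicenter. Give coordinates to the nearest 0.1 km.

x ≈ 46.7 km, y ≈ 29.8 km

Distance from S−P lag: d = Δt · v_P v_S / (v_P − v_S) = Δt · (6.17·3.36)/(6.17−3.36) ≈ 7.3777·Δt.
So d_STA-04 = 70.76, d_STA-05 = 40.11, d_STA-06 = 83.54 km.
Circle about each station: (x + 21.6)² + (y − 48.3)² = 70.76²; (x − 51.7)² + (y + 10.0)² = 40.11²; (x − 14.3)² + (y + 47.2)² = 83.54².
Subtracting the STA-04 equation from the STA-05 and STA-06 equations removes the quadratic terms:
146.6 x − 116.6 y = 3371.61
71.8 x − 191.0 y = -2339.07
Solving the 2×2 system: x ≈ 46.7, y ≈ 29.8 km.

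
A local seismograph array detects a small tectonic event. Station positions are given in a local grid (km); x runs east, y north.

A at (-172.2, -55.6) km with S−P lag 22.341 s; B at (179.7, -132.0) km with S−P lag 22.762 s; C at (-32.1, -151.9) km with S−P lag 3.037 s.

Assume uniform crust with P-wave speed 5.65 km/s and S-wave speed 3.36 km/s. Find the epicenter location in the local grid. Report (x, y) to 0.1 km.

-8.7 km east, -142.6 km north

Distance from S−P lag: d = Δt · v_P v_S / (v_P − v_S) = Δt · (5.65·3.36)/(5.65−3.36) ≈ 8.2900·Δt.
So d_A = 185.21, d_B = 188.70, d_C = 25.18 km.
Circle about each station: (x + 172.2)² + (y + 55.6)² = 185.21²; (x − 179.7)² + (y + 132.0)² = 188.70²; (x + 32.1)² + (y + 151.9)² = 25.18².
Subtracting the A equation from the B and C equations removes the quadratic terms:
703.8 x − 152.8 y = 15666.94
280.2 x − 192.6 y = 25028.53
Solving the 2×2 system: x ≈ -8.7, y ≈ -142.6 km.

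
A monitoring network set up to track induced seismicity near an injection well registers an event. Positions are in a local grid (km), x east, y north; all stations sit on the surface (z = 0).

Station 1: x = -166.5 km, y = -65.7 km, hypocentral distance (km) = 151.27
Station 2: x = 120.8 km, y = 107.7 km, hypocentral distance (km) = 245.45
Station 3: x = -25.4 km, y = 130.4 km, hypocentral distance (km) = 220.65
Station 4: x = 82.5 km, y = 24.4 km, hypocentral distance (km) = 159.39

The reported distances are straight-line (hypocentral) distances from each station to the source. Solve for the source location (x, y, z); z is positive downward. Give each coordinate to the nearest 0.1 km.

(-23.6, -85.5, 45.5)

Each station gives a sphere (x−x_i)² + (y−y_i)² + z² = d_i² (stations at z=0).
Subtracting the Station 1 sphere from Station 2 and Station 3: z² cancels, leaving linear equations in x and y:
574.6 x + 346.8 y = -43209.90
282.2 x + 392.2 y = -40193.23
Solving: x ≈ -23.593, y ≈ -85.506 km (keep extra digits for the depth step; rounded: -23.6, -85.5).
Then from the Station 1 sphere: z² = 151.27² − (x + 166.5)² − (y + 65.7)² with x = -23.593, y = -85.506, so z ≈ 45.474 ≈ 45.5 km.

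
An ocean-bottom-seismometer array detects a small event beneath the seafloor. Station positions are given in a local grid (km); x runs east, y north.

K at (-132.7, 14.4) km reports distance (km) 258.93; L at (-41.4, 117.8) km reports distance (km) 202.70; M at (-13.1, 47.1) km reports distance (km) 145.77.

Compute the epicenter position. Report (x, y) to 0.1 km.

Circle about each station: (x + 132.7)² + (y − 14.4)² = 258.93²; (x + 41.4)² + (y − 117.8)² = 202.70²; (x + 13.1)² + (y − 47.1)² = 145.77².
Subtracting pairs of circle equations eliminates x²+y² and gives linear equations (the radical axes):
182.6 x + 206.8 y = 23731.60
239.2 x + 65.4 y = 30369.22
Solving the 2×2 system: x ≈ 126.0, y ≈ 3.5 km.

126.0 km east, 3.5 km north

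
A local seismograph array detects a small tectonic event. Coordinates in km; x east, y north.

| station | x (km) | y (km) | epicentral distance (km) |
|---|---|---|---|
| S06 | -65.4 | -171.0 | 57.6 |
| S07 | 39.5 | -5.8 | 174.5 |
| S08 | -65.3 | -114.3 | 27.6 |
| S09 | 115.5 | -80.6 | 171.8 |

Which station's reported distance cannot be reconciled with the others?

Solve using three stations at a time. Using S06, S07, S08 (subtract circle equations pairwise → linear system) gives (x, y) ≈ (-92.4, -120.1).
Distances from that point to each station vs reported:
  S06: calculated 57.7 vs reported 57.6 → residual 0.1 km
  S07: calculated 174.5 vs reported 174.5 → residual 0.0 km
  S08: calculated 27.7 vs reported 27.6 → residual 0.1 km
  S09: calculated 211.6 vs reported 171.8 → residual 39.8 km
S06, S07, S08 are mutually consistent (residuals ≈ 0); S09 is off by 39.8 km.

S09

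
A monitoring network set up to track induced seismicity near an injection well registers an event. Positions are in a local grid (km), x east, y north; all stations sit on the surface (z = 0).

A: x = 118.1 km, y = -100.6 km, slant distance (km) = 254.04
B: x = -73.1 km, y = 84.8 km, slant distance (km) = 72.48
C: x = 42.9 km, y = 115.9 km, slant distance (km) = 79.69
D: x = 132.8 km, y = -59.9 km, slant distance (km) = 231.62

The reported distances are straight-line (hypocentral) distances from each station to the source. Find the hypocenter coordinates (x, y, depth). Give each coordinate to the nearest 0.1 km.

Each station gives a sphere (x−x_i)² + (y−y_i)² + z² = d_i² (stations at z=0).
Subtracting the A sphere from B and C: z² cancels, leaving linear equations in x and y:
-382.4 x + 370.8 y = 47749.65
-150.4 x + 433.0 y = 49391.08
Solving: x ≈ -21.504, y ≈ 106.598 km (keep extra digits for the depth step; rounded: -21.5, 106.6).
Then from the A sphere: z² = 254.04² − (x − 118.1)² − (y + 100.6)² with x = -21.504, y = 106.598, so z ≈ 46.000 ≈ 46.0 km.

x ≈ -21.5 km, y ≈ 106.6 km, depth ≈ 46.0 km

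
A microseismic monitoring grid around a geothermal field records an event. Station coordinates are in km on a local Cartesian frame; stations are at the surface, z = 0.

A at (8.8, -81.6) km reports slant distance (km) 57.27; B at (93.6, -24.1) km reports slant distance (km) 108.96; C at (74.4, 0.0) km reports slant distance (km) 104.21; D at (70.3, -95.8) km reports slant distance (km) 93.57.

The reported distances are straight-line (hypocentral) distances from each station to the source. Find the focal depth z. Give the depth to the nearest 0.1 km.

Each station gives a sphere (x−x_i)² + (y−y_i)² + z² = d_i² (stations at z=0).
Subtracting the A sphere from B and C: z² cancels, leaving linear equations in x and y:
169.6 x + 115.0 y = -5986.66
131.2 x + 163.2 y = -8780.51
Solving: x ≈ 2.600, y ≈ -55.892 km (keep extra digits for the depth step; rounded: 2.6, -55.9).
Then from the A sphere: z² = 57.27² − (x − 8.8)² − (y + 81.6)² with x = 2.600, y = -55.892, so z ≈ 50.799 ≈ 50.8 km.
Check against D (with the unrounded solution): distance 93.58 ≈ 93.57 km. ✓

depth ≈ 50.8 km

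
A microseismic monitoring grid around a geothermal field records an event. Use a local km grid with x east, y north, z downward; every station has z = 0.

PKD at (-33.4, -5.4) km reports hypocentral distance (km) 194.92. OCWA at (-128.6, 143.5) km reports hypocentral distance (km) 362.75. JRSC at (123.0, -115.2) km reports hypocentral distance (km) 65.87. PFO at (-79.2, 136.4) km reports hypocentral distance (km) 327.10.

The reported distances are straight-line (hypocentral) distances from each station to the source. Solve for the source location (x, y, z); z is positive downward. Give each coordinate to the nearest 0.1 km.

Each station gives a sphere (x−x_i)² + (y−y_i)² + z² = d_i² (stations at z=0).
Subtracting the PKD sphere from OCWA and JRSC: z² cancels, leaving linear equations in x and y:
-190.4 x + 297.8 y = -57608.27
312.8 x − 219.6 y = 60910.27
Solving: x ≈ 106.901, y ≈ -125.098 km (keep extra digits for the depth step; rounded: 106.9, -125.1).
Then from the PKD sphere: z² = 194.92² − (x + 33.4)² − (y + 5.4)² with x = 106.901, y = -125.098, so z ≈ 63.102 ≈ 63.1 km.

x ≈ 106.9 km, y ≈ -125.1 km, depth ≈ 63.1 km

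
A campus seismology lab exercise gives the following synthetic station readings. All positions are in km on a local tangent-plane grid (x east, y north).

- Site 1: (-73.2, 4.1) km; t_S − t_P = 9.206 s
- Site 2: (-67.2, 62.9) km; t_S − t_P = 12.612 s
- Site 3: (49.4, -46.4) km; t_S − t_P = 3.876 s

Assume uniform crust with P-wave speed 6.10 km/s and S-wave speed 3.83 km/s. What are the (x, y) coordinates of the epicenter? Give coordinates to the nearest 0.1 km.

(9.8, -41.6)

Distance from S−P lag: d = Δt · v_P v_S / (v_P − v_S) = Δt · (6.10·3.83)/(6.10−3.83) ≈ 10.2921·Δt.
So d_Site 1 = 94.75, d_Site 2 = 129.80, d_Site 3 = 39.89 km.
Circle about each station: (x + 73.2)² + (y − 4.1)² = 94.75²; (x + 67.2)² + (y − 62.9)² = 129.80²; (x − 49.4)² + (y + 46.4)² = 39.89².
Subtracting the Site 1 equation from the Site 2 and Site 3 equations removes the quadratic terms:
12.0 x + 117.6 y = -4773.28
245.2 x − 101.0 y = 6604.62
Solving the 2×2 system: x ≈ 9.8, y ≈ -41.6 km.
Check against Site 1 (with the unrounded x, y): √((x + 73.2)²+(y − 4.1)²) = 94.75 ≈ 94.75 km. ✓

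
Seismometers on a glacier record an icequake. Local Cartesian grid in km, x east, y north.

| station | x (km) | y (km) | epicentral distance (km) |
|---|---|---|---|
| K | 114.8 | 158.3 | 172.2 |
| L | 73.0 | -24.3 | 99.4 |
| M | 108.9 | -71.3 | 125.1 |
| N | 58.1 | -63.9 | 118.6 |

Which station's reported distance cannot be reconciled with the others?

Solve using three stations at a time. Using K, L, N (subtract circle equations pairwise → linear system) gives (x, y) ≈ (-6.4, 35.8).
Distances from that point to each station vs reported:
  K: calculated 172.3 vs reported 172.2 → residual 0.1 km
  L: calculated 99.6 vs reported 99.4 → residual 0.2 km
  M: calculated 157.4 vs reported 125.1 → residual 32.3 km
  N: calculated 118.8 vs reported 118.6 → residual 0.2 km
K, L, N are mutually consistent (residuals ≈ 0); M is off by 32.3 km.

M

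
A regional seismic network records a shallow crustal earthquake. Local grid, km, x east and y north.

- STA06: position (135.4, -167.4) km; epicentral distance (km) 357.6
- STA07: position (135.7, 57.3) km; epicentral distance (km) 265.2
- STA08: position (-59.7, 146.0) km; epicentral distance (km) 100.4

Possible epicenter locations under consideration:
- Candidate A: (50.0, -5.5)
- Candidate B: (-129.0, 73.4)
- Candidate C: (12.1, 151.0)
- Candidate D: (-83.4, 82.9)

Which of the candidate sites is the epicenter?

Candidate B

For each candidate, compare |candidate − station| to the reported distance:
Candidate A: residuals STA06 174.6, STA07 159.0, STA08 86.6 → max 174.6 km
Candidate B: residuals STA06 0.0, STA07 0.0, STA08 0.0 → max 0.0 km
Candidate C: residuals STA06 16.2, STA07 110.1, STA08 28.4 → max 110.1 km
Candidate D: residuals STA06 25.1, STA07 44.6, STA08 33.0 → max 44.6 km
Only Candidate B has all residuals ≈ 0.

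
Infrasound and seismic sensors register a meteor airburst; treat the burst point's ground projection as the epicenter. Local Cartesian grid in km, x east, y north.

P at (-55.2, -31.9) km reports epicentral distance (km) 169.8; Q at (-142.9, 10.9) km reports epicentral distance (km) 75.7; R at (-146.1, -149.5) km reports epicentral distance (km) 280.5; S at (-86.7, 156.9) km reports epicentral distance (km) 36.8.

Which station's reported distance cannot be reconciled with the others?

Q

Solve using three stations at a time. Using P, R, S (subtract circle equations pairwise → linear system) gives (x, y) ≈ (-110.3, 128.7).
Distances from that point to each station vs reported:
  P: calculated 169.8 vs reported 169.8 → residual 0.0 km
  Q: calculated 122.2 vs reported 75.7 → residual 46.5 km
  R: calculated 280.5 vs reported 280.5 → residual 0.0 km
  S: calculated 36.8 vs reported 36.8 → residual 0.0 km
P, R, S are mutually consistent (residuals ≈ 0); Q is off by 46.5 km.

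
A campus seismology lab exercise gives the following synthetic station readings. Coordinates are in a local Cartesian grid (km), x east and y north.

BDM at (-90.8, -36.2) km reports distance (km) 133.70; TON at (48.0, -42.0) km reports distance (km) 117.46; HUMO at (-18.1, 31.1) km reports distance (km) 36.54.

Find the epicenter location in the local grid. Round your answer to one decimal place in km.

x ≈ -2.4 km, y ≈ 64.1 km

Circle about each station: (x + 90.8)² + (y + 36.2)² = 133.70²; (x − 48.0)² + (y + 42.0)² = 117.46²; (x + 18.1)² + (y − 31.1)² = 36.54².
Subtracting the BDM equation from the TON and HUMO equations removes the quadratic terms:
277.6 x − 11.6 y = -1408.24
145.4 x + 134.6 y = 8280.26
Solving the 2×2 system: x ≈ -2.4, y ≈ 64.1 km.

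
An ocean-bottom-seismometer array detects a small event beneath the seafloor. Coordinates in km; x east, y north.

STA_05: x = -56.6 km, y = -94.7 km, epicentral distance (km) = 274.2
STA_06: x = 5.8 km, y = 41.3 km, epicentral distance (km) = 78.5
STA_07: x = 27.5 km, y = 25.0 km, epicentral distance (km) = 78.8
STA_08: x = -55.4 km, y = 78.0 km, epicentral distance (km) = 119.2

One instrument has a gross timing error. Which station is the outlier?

STA_05

Solve using three stations at a time. Using STA_06, STA_07, STA_08 (subtract circle equations pairwise → linear system) gives (x, y) ≈ (62.6, 95.8).
Distances from that point to each station vs reported:
  STA_05: calculated 224.7 vs reported 274.2 → residual 49.5 km
  STA_06: calculated 78.7 vs reported 78.5 → residual 0.2 km
  STA_07: calculated 79.0 vs reported 78.8 → residual 0.2 km
  STA_08: calculated 119.3 vs reported 119.2 → residual 0.1 km
STA_06, STA_07, STA_08 are mutually consistent (residuals ≈ 0); STA_05 is off by 49.5 km.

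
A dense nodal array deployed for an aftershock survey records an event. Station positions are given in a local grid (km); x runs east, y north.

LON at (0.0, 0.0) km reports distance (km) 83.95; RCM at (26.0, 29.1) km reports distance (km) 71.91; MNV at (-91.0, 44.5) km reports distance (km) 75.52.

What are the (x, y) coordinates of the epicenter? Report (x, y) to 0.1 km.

Circle about each station: x² + y² = 83.95²; (x − 26.0)² + (y − 29.1)² = 71.91²; (x + 91.0)² + (y − 44.5)² = 75.52².
Subtracting the LON equation from the RCM and MNV equations removes the quadratic terms:
52.0 x + 58.2 y = 3399.36
-182.0 x + 89.0 y = 11605.58
Solving the 2×2 system: x ≈ -24.5, y ≈ 80.3 km.

x ≈ -24.5 km, y ≈ 80.3 km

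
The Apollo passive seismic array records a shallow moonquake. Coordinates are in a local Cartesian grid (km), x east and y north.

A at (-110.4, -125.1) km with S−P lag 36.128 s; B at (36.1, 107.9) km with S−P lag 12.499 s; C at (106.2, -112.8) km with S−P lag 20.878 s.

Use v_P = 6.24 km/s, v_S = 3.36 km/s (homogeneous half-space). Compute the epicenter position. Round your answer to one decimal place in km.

Distance from S−P lag: d = Δt · v_P v_S / (v_P − v_S) = Δt · (6.24·3.36)/(6.24−3.36) ≈ 7.2800·Δt.
So d_A = 263.01, d_B = 90.99, d_C = 151.99 km.
Circle about each station: (x + 110.4)² + (y + 125.1)² = 263.01²; (x − 36.1)² + (y − 107.9)² = 90.99²; (x − 106.2)² + (y + 112.8)² = 151.99².
Subtracting the A equation from the B and C equations removes the quadratic terms:
293.0 x + 466.0 y = 46002.53
433.2 x + 24.6 y = 42237.41
Solving the 2×2 system: x ≈ 95.3, y ≈ 38.8 km.

95.3 km east, 38.8 km north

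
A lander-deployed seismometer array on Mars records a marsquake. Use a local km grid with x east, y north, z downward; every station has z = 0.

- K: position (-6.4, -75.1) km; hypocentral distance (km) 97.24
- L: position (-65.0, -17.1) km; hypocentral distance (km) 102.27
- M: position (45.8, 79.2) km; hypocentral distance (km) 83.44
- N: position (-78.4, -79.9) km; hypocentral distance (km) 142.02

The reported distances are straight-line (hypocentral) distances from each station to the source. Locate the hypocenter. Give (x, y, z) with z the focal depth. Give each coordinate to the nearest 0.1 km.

Each station gives a sphere (x−x_i)² + (y−y_i)² + z² = d_i² (stations at z=0).
Subtracting the K sphere from L and M: z² cancels, leaving linear equations in x and y:
-117.2 x + 116.0 y = -2167.10
104.4 x + 308.6 y = 5182.69
Solving: x ≈ 26.305, y ≈ 7.895 km (keep extra digits for the depth step; rounded: 26.3, 7.9).
Then from the K sphere: z² = 97.24² − (x + 6.4)² − (y + 75.1)² with x = 26.305, y = 7.895, so z ≈ 38.702 ≈ 38.7 km.
Check against N (with the unrounded solution): distance 142.02 ≈ 142.02 km. ✓

x ≈ 26.3 km, y ≈ 7.9 km, depth ≈ 38.7 km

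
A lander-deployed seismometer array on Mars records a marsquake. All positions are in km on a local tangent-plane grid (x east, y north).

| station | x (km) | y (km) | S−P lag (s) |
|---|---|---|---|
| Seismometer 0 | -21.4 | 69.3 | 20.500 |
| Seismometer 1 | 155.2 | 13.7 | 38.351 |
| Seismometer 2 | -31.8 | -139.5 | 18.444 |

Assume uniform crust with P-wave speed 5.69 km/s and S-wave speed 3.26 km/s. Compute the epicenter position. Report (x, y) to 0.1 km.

Distance from S−P lag: d = Δt · v_P v_S / (v_P − v_S) = Δt · (5.69·3.26)/(5.69−3.26) ≈ 7.6335·Δt.
So d_Seismometer 0 = 156.49, d_Seismometer 1 = 292.75, d_Seismometer 2 = 140.79 km.
Circle about each station: (x + 21.4)² + (y − 69.3)² = 156.49²; (x − 155.2)² + (y − 13.7)² = 292.75²; (x + 31.8)² + (y + 139.5)² = 140.79².
Subtracting the Seismometer 0 equation from the Seismometer 1 and Seismometer 2 equations removes the quadratic terms:
353.2 x − 111.2 y = -42199.16
-20.8 x − 417.6 y = 19878.34
Solving the 2×2 system: x ≈ -132.4, y ≈ -41.0 km.

-132.4 km east, -41.0 km north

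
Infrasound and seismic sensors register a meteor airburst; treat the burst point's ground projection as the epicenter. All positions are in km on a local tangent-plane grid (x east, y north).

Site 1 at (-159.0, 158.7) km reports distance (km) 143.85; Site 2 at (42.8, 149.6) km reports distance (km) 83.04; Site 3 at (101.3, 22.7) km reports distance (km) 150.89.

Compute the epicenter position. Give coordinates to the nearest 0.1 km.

Circle about each station: (x + 159.0)² + (y − 158.7)² = 143.85²; (x − 42.8)² + (y − 149.6)² = 83.04²; (x − 101.3)² + (y − 22.7)² = 150.89².
Subtracting the Site 1 equation from the Site 2 and Site 3 equations removes the quadratic terms:
403.6 x − 18.2 y = -12457.51
520.6 x − 272.0 y = -41764.68
Solving the 2×2 system: x ≈ -26.2, y ≈ 103.4 km.
Check against Site 1 (with the unrounded x, y): √((x + 159.0)²+(y − 158.7)²) = 143.85 ≈ 143.85 km. ✓

-26.2 km east, 103.4 km north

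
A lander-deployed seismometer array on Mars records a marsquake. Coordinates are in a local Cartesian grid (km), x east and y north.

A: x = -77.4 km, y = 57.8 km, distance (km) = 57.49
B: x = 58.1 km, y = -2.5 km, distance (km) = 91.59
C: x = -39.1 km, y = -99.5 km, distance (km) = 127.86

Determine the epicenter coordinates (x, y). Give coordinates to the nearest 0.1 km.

-28.3 km east, 27.9 km north

Circle about each station: (x + 77.4)² + (y − 57.8)² = 57.49²; (x − 58.1)² + (y + 2.5)² = 91.59²; (x + 39.1)² + (y + 99.5)² = 127.86².
Subtracting the A equation from the B and C equations removes the quadratic terms:
271.0 x − 120.6 y = -11033.37
76.6 x − 314.6 y = -10945.62
Solving the 2×2 system: x ≈ -28.3, y ≈ 27.9 km.
Check against A (with the unrounded x, y): √((x + 77.4)²+(y − 57.8)²) = 57.49 ≈ 57.49 km. ✓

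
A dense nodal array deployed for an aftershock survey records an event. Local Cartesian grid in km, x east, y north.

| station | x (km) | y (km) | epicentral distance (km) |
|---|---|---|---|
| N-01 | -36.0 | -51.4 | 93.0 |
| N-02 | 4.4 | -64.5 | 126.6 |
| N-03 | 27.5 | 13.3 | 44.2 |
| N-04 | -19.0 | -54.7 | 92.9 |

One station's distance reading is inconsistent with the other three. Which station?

N-02

Solve using three stations at a time. Using N-01, N-03, N-04 (subtract circle equations pairwise → linear system) gives (x, y) ≈ (-9.3, 37.7).
Distances from that point to each station vs reported:
  N-01: calculated 93.0 vs reported 93.0 → residual 0.0 km
  N-02: calculated 103.1 vs reported 126.6 → residual 23.5 km
  N-03: calculated 44.2 vs reported 44.2 → residual 0.0 km
  N-04: calculated 92.9 vs reported 92.9 → residual 0.0 km
N-01, N-03, N-04 are mutually consistent (residuals ≈ 0); N-02 is off by 23.5 km.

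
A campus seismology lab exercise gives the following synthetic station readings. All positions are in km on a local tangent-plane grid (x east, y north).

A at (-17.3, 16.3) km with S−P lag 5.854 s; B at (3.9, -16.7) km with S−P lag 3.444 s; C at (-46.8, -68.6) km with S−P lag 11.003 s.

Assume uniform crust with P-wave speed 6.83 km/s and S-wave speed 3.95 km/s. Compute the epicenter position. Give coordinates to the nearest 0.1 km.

Distance from S−P lag: d = Δt · v_P v_S / (v_P − v_S) = Δt · (6.83·3.95)/(6.83−3.95) ≈ 9.3675·Δt.
So d_A = 54.84, d_B = 32.26, d_C = 103.07 km.
Circle about each station: (x + 17.3)² + (y − 16.3)² = 54.84²; (x − 3.9)² + (y + 16.7)² = 32.26²; (x + 46.8)² + (y + 68.6)² = 103.07².
Subtracting the A equation from the B and C equations removes the quadratic terms:
42.4 x − 66.0 y = 1695.84
-59.0 x − 169.8 y = -1284.78
Solving the 2×2 system: x ≈ 33.6, y ≈ -4.1 km.
Check against A (with the unrounded x, y): √((x + 17.3)²+(y − 16.3)²) = 54.84 ≈ 54.84 km. ✓

x ≈ 33.6 km, y ≈ -4.1 km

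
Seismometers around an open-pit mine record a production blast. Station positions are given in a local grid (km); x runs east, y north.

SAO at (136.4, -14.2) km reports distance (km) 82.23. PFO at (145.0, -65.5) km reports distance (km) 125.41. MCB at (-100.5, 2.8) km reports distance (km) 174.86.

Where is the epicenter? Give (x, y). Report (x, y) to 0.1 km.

(71.2, 35.9)

Circle about each station: (x − 136.4)² + (y + 14.2)² = 82.23²; (x − 145.0)² + (y + 65.5)² = 125.41²; (x + 100.5)² + (y − 2.8)² = 174.86².
Subtracting pairs of circle equations eliminates x²+y² and gives linear equations (the radical axes):
17.2 x − 102.6 y = -2457.25
-473.8 x + 34.0 y = -32512.76
Solving the 2×2 system: x ≈ 71.2, y ≈ 35.9 km.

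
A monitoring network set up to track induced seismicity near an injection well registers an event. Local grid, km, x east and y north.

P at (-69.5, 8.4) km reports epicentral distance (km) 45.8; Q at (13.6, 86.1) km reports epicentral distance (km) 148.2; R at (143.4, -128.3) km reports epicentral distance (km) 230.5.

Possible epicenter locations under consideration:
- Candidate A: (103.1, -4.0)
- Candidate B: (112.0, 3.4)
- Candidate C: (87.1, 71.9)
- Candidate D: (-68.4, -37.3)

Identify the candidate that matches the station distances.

For each candidate, compare |candidate − station| to the reported distance:
Candidate A: residuals P 127.2, Q 21.2, R 99.8 → max 127.2 km
Candidate B: residuals P 135.8, Q 19.7, R 95.1 → max 135.8 km
Candidate C: residuals P 123.2, Q 73.3, R 22.5 → max 123.2 km
Candidate D: residuals P 0.1, Q 0.0, R 0.0 → max 0.1 km
Only Candidate D has all residuals ≈ 0.

Candidate D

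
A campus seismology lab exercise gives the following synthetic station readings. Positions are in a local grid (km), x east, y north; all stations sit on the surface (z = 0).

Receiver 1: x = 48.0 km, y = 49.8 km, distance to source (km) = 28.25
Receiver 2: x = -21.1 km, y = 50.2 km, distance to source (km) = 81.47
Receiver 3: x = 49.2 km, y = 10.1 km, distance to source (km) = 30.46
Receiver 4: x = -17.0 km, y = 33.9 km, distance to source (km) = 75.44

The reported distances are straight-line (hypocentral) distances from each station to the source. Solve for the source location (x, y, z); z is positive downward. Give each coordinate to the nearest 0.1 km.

(55.6, 31.8, 20.4)

Each station gives a sphere (x−x_i)² + (y−y_i)² + z² = d_i² (stations at z=0).
Subtracting the Receiver 1 sphere from Receiver 2 and Receiver 3: z² cancels, leaving linear equations in x and y:
-138.2 x + 0.8 y = -7658.09
2.4 x − 79.4 y = -2391.14
Solving: x ≈ 55.597, y ≈ 31.796 km (keep extra digits for the depth step; rounded: 55.6, 31.8).
Then from the Receiver 1 sphere: z² = 28.25² − (x − 48.0)² − (y − 49.8)² with x = 55.597, y = 31.796, so z ≈ 20.401 ≈ 20.4 km.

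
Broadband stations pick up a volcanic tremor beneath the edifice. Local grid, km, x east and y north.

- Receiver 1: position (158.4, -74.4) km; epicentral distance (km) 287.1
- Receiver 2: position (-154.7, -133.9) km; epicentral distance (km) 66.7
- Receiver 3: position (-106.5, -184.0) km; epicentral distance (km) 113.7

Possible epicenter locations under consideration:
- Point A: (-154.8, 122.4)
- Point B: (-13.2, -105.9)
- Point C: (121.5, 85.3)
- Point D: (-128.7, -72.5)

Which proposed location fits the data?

For each candidate, compare |candidate − station| to the reported distance:
Point A: residuals Receiver 1 82.8, Receiver 2 189.6, Receiver 3 196.5 → max 196.5 km
Point B: residuals Receiver 1 112.6, Receiver 2 77.5, Receiver 3 8.0 → max 112.6 km
Point C: residuals Receiver 1 123.2, Receiver 2 285.9, Receiver 3 239.2 → max 285.9 km
Point D: residuals Receiver 1 0.0, Receiver 2 0.0, Receiver 3 0.0 → max 0.0 km
Only Point D has all residuals ≈ 0.

Point D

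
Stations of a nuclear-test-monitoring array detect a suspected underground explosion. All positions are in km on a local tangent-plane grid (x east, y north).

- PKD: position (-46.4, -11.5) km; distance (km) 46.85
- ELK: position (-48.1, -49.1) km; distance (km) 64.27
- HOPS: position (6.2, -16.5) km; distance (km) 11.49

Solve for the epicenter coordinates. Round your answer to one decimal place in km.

(0.2, -6.7)

Circle about each station: (x + 46.4)² + (y + 11.5)² = 46.85²; (x + 48.1)² + (y + 49.1)² = 64.27²; (x − 6.2)² + (y + 16.5)² = 11.49².
Subtracting the PKD equation from the ELK and HOPS equations removes the quadratic terms:
-3.4 x − 75.2 y = 503.50
105.2 x − 10.0 y = 88.38
Solving the 2×2 system: x ≈ 0.2, y ≈ -6.7 km.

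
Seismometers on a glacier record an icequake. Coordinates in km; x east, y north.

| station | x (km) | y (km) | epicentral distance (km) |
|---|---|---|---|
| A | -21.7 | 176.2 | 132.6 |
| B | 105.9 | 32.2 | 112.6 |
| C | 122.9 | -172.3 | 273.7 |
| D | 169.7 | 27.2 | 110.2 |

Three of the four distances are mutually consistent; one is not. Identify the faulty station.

Solve using three stations at a time. Using A, C, D (subtract circle equations pairwise → linear system) gives (x, y) ≈ (86.0, 98.9).
Distances from that point to each station vs reported:
  A: calculated 132.6 vs reported 132.6 → residual 0.0 km
  B: calculated 69.6 vs reported 112.6 → residual 43.0 km
  C: calculated 273.7 vs reported 273.7 → residual 0.0 km
  D: calculated 110.2 vs reported 110.2 → residual 0.0 km
A, C, D are mutually consistent (residuals ≈ 0); B is off by 43.0 km.

B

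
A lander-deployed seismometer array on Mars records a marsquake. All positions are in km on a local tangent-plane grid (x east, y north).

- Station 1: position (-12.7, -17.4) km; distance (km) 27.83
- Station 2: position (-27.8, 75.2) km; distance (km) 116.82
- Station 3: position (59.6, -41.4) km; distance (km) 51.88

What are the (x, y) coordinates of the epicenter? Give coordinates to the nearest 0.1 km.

Circle about each station: (x + 12.7)² + (y + 17.4)² = 27.83²; (x + 27.8)² + (y − 75.2)² = 116.82²; (x − 59.6)² + (y + 41.4)² = 51.88².
Subtracting the Station 1 equation from the Station 2 and Station 3 equations removes the quadratic terms:
-30.2 x + 185.2 y = -6908.57
144.6 x − 48.0 y = 2885.04
Solving the 2×2 system: x ≈ 8.0, y ≈ -36.0 km.
Check against Station 1 (with the unrounded x, y): √((x + 12.7)²+(y + 17.4)²) = 27.83 ≈ 27.83 km. ✓

x ≈ 8.0 km, y ≈ -36.0 km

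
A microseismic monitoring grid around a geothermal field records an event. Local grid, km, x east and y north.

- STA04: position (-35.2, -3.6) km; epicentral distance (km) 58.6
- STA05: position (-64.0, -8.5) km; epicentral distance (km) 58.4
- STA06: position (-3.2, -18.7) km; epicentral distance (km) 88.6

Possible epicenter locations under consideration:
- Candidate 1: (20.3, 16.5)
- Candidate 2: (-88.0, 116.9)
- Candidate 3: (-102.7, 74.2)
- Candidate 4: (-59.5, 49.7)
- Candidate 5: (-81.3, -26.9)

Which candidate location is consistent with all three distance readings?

For each candidate, compare |candidate − station| to the reported distance:
Candidate 1: residuals STA04 0.4, STA05 29.5, STA06 46.3 → max 46.3 km
Candidate 2: residuals STA04 73.0, STA05 69.3, STA06 71.3 → max 73.0 km
Candidate 3: residuals STA04 44.4, STA05 32.9, STA06 47.5 → max 47.5 km
Candidate 4: residuals STA04 0.0, STA05 0.0, STA06 0.0 → max 0.0 km
Candidate 5: residuals STA04 6.9, STA05 33.1, STA06 10.1 → max 33.1 km
Only Candidate 4 has all residuals ≈ 0.

Candidate 4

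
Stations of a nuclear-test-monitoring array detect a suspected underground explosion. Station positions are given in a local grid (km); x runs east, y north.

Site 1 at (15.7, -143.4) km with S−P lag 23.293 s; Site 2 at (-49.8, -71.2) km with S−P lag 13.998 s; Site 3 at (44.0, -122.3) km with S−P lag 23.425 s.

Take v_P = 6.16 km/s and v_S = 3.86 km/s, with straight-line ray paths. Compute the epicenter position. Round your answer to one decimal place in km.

x ≈ -121.5 km, y ≈ 54.5 km

Distance from S−P lag: d = Δt · v_P v_S / (v_P − v_S) = Δt · (6.16·3.86)/(6.16−3.86) ≈ 10.3381·Δt.
So d_Site 1 = 240.81, d_Site 2 = 144.71, d_Site 3 = 242.17 km.
Circle about each station: (x − 15.7)² + (y + 143.4)² = 240.81²; (x + 49.8)² + (y + 71.2)² = 144.71²; (x − 44.0)² + (y + 122.3)² = 242.17².
Subtracting pairs of circle equations eliminates x²+y² and gives linear equations (the radical axes):
-131.0 x + 144.4 y = 23787.90
56.6 x + 42.2 y = -4573.61
Solving the 2×2 system: x ≈ -121.5, y ≈ 54.5 km.
Check against Site 1 (with the unrounded x, y): √((x − 15.7)²+(y + 143.4)²) = 240.82 ≈ 240.81 km. ✓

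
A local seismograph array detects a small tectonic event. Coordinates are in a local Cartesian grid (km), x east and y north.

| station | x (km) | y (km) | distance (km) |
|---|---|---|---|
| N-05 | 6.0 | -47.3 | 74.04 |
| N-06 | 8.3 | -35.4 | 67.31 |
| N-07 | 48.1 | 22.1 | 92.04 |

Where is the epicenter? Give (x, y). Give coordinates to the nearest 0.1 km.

-42.9 km east, 8.3 km north

Circle about each station: (x − 6.0)² + (y + 47.3)² = 74.04²; (x − 8.3)² + (y + 35.4)² = 67.31²; (x − 48.1)² + (y − 22.1)² = 92.04².
Subtracting the N-05 equation from the N-06 and N-07 equations removes the quadratic terms:
4.6 x + 23.8 y = 0.05
84.2 x + 138.8 y = -2460.71
Solving the 2×2 system: x ≈ -42.9, y ≈ 8.3 km.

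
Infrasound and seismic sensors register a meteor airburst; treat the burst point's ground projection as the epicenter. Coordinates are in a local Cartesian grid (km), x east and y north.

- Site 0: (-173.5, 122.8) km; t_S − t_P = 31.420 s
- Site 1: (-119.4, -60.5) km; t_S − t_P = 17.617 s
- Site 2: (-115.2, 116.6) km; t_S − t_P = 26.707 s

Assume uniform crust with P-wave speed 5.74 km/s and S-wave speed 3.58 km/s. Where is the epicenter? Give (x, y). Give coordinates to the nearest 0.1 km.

(47.2, -78.8)

Distance from S−P lag: d = Δt · v_P v_S / (v_P − v_S) = Δt · (5.74·3.58)/(5.74−3.58) ≈ 9.5135·Δt.
So d_Site 0 = 298.91, d_Site 1 = 167.60, d_Site 2 = 254.08 km.
Circle about each station: (x + 173.5)² + (y − 122.8)² = 298.91²; (x + 119.4)² + (y + 60.5)² = 167.60²; (x + 115.2)² + (y − 116.6)² = 254.08².
Subtracting the Site 0 equation from the Site 1 and Site 2 equations removes the quadratic terms:
108.2 x − 366.6 y = 33991.95
116.6 x − 12.4 y = 6475.05
Solving the 2×2 system: x ≈ 47.2, y ≈ -78.8 km.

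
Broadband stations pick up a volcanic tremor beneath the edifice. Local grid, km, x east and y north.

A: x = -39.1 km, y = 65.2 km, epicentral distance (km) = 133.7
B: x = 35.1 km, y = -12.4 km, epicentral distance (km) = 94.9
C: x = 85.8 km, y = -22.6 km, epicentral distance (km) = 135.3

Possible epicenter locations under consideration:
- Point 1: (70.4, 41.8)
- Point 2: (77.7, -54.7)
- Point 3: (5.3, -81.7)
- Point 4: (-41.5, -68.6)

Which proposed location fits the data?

Point 4

For each candidate, compare |candidate − station| to the reported distance:
Point 1: residuals A 21.7, B 30.2, C 69.1 → max 69.1 km
Point 2: residuals A 33.7, B 34.9, C 102.2 → max 102.2 km
Point 3: residuals A 19.8, B 19.5, C 35.4 → max 35.4 km
Point 4: residuals A 0.1, B 0.1, C 0.1 → max 0.1 km
Only Point 4 has all residuals ≈ 0.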